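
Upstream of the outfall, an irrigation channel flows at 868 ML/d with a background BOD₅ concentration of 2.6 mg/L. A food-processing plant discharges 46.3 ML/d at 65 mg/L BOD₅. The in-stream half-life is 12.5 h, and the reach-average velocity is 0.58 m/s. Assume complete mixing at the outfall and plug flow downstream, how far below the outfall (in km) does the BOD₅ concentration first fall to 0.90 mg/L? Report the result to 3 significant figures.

69.9 km

Flow-weighted average: C = (868.0·2.600 + 46.30·65.00) / 914.3 = 5266/914.3 = 5.760 mg/L.
Half-life 12.5 h → k = ln 2 / 12.5 = 0.05545 h⁻¹ = 1.331 d⁻¹.
Set 5.760·exp(−k·t) = 0.90 → t = ln(5.760/0.90)/k = 120500 s = 33.48 h.
Distance = v·t = 0.58·120500 = 69900 m = 69.90 km.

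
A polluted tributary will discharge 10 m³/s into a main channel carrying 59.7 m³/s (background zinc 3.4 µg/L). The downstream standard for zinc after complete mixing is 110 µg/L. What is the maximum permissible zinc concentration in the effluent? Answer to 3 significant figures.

At the limit, (Qr·Cr + Qe·Cₑ)/(Qr + Qe) = 110:
Cₑ = (69.70·110 − 59.70·3.400) / 10.00 = 746.4 µg/L.

746 µg/L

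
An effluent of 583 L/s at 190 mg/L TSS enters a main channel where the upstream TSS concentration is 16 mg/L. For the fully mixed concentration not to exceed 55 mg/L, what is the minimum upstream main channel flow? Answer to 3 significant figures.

Set C_mix = 55: (Q·16.00 + 583.0·190.0) / (Q + 583.0) = 55
→ Q = 583.0·(190.0 − 55)/(55 − 16.00) = 2018 L/s.

2020 L/s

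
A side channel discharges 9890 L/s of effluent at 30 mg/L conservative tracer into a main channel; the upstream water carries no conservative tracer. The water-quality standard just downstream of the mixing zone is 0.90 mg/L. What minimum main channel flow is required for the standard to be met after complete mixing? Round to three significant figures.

Set C_mix = 0.90: (Q·0 + 9890·30.00) / (Q + 9890) = 0.90
→ Q = 9890·(30.00 − 0.90)/(0.90 − 0) = 319800 L/s.

320000 L/s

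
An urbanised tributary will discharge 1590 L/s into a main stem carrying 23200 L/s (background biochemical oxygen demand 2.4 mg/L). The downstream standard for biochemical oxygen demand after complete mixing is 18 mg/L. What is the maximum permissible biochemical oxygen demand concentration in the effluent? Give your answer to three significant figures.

At the limit, (Qr·Cr + Qe·Cₑ)/(Qr + Qe) = 18:
Cₑ = (24790·18 − 23200·2.400) / 1590 = 245.6 mg/L.

246 mg/L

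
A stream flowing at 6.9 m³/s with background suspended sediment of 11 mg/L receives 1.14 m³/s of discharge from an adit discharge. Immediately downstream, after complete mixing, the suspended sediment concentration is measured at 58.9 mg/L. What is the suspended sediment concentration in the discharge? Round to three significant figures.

349 mg/L

Mass balance: 6.900·11.00 + 1.140·Cₑ = 8.040·58.90
→ Cₑ = (8.040·58.90 − 6.900·11.00) / 1.140 = 348.8 mg/L.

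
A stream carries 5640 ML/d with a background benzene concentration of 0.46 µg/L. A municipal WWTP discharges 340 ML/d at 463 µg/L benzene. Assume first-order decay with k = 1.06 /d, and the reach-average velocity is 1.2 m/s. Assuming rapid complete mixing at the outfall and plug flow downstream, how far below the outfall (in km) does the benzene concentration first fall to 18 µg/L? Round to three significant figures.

After mixing, C = (5640·0.4600 + 340.0·463.0) / 5980 = 160000/5980 = 26.76 µg/L.
Set 26.76·exp(−k·t) = 18 → t = ln(26.76/18)/k = 32320 s = 8.977 h.
Distance = v·t = 1.2·32320 = 38780 m = 38.78 km.

38.8 km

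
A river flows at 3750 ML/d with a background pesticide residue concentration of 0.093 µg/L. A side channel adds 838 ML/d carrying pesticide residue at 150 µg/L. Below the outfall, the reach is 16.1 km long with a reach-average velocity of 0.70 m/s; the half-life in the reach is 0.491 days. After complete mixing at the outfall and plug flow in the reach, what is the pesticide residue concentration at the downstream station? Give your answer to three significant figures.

18.9 µg/L

Mixed concentration C = ΣQC/ΣQ = (3750·0.09300 + 838.0·150.0) / 4588 = 126000/4588 = 27.47 µg/L.
Travel time t = 16.1·1000 / 0.70 = 23000 s = 6.389 h.
Half-life 0.491 d → k = ln 2 / 0.491 = 1.412 d⁻¹.
First-order decay: C = 27.47·exp(−k·t) = 27.47·0.6867 = 18.87 µg/L.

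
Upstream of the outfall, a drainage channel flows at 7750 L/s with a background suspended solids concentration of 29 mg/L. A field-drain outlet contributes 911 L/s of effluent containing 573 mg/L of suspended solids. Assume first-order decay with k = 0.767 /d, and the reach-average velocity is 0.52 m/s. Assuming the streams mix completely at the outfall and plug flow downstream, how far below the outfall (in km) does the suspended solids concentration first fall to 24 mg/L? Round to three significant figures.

Mixed concentration C = ΣQC/ΣQ = (7750·29.00 + 911.0·573.0) / 8661 = 746800/8661 = 86.22 mg/L.
Set 86.22·exp(−k·t) = 24 → t = ln(86.22/24)/k = 144100 s = 40.02 h.
Distance = v·t = 0.52·144100 = 74910 m = 74.91 km.

74.9 km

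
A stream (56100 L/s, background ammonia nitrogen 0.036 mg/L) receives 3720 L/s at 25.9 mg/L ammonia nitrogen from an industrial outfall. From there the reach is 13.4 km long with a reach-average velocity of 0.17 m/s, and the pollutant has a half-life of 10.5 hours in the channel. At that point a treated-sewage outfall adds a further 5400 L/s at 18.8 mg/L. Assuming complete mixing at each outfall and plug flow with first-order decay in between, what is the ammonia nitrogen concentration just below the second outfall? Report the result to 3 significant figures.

1.91 mg/L

Flow-weighted average: C = (56100·0.03600 + 3720·25.90) / 59820 = 98370/59820 = 1.644 mg/L; combined flow 59820 L/s.
Travel time t = 13.4·1000 / 0.17 = 78820 s = 21.90 h.
Half-life 10.5 h → k = ln 2 / 10.5 = 0.06601 h⁻¹ = 1.584 d⁻¹.
Decay over the reach: 1.644·exp(−kt) = 1.644·0.2357 = 0.3875 mg/L.
Second outfall: C = (59820·0.3875 + 5400·18.80)/65220 = 1.912 mg/L.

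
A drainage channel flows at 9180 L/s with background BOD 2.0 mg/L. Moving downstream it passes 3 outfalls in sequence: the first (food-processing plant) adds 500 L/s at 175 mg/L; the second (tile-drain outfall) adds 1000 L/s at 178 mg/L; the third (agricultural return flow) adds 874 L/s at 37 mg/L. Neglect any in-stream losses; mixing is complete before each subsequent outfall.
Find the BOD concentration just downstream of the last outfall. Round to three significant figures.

27.4 mg/L

Below outfall 1: Q → 9680 L/s, C = (9180·2.000 + 500.0·175.0)/9680 = 10.94 mg/L.
Below outfall 2: Q → 10680 L/s, C = (9680·10.94 + 1000·178.0)/10680 = 26.58 mg/L.
Below outfall 3: Q → 11550 L/s, C = (10680·26.58 + 874.0·37.00)/11550 = 27.37 mg/L.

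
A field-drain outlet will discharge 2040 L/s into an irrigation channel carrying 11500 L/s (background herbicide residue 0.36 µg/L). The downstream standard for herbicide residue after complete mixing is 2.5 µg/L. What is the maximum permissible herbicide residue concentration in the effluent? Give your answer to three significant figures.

14.6 µg/L

At the limit, (Qr·Cr + Qe·Cₑ)/(Qr + Qe) = 2.5:
Cₑ = (13540·2.5 − 11500·0.3600) / 2040 = 14.56 µg/L.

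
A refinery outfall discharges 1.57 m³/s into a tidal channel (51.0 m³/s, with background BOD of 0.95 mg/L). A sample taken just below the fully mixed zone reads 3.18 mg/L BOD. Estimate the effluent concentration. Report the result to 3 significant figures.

Mass balance: 51.00·0.9500 + 1.570·Cₑ = 52.57·3.180
→ Cₑ = (52.57·3.180 − 51.00·0.9500) / 1.570 = 75.62 mg/L.

75.6 mg/L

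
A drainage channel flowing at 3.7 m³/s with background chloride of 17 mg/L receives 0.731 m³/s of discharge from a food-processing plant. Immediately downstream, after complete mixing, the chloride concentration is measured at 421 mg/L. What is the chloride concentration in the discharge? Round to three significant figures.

Mass balance: 3.700·17.00 + 0.7310·Cₑ = 4.431·421.0
→ Cₑ = (4.431·421.0 − 3.700·17.00) / 0.7310 = 2466 mg/L.

2470 mg/L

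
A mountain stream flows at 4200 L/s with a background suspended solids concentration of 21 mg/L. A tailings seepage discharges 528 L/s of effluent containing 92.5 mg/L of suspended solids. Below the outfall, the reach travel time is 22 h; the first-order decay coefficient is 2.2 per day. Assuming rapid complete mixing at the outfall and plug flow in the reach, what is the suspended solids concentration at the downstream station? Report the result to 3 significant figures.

3.86 mg/L

After mixing, C = (4200·21.00 + 528.0·92.50) / 4728 = 137000/4728 = 28.98 mg/L.
Decay over the reach: 28.98·exp(−kt) = 28.98·0.1331 = 3.858 mg/L.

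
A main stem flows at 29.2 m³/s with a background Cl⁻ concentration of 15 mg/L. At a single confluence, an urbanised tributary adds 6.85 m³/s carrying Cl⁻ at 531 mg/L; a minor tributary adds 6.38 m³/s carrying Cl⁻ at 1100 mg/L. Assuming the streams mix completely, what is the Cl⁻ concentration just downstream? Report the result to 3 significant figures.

After mixing, C = (29.20·15.00 + 6.850·531.0 + 6.380·1100) / 42.43 = 11090/42.43 = 261.5 mg/L.

261 mg/L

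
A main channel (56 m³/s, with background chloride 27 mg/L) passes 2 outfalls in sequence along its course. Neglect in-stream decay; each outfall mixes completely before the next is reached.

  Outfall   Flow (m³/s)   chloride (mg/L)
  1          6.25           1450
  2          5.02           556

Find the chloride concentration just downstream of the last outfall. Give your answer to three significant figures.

199 mg/L

Outfall 1: combined Q = 62.25 m³/s; C = (56.00·27.00 + 6.250·1450)/62.25 = 169.9 mg/L.
Outfall 2: combined Q = 67.27 m³/s; C = (62.25·169.9 + 5.020·556.0)/67.27 = 198.7 mg/L.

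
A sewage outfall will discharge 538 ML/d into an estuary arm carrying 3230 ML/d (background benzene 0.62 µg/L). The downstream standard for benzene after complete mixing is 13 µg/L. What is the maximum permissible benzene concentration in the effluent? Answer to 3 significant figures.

At the limit, (Qr·Cr + Qe·Cₑ)/(Qr + Qe) = 13:
Cₑ = (3768·13 − 3230·0.6200) / 538.0 = 87.33 µg/L.

87.3 µg/L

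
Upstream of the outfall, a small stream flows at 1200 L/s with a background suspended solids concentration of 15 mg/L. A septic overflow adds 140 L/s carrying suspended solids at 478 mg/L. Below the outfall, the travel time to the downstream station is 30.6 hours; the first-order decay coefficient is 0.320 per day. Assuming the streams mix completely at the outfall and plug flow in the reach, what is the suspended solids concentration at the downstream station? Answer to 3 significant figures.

Flow-weighted average: C = (1200·15.00 + 140.0·478.0) / 1340 = 84920/1340 = 63.37 mg/L.
Decay over the reach: 63.37·exp(−kt) = 63.37·0.6650 = 42.14 mg/L.

42.1 mg/L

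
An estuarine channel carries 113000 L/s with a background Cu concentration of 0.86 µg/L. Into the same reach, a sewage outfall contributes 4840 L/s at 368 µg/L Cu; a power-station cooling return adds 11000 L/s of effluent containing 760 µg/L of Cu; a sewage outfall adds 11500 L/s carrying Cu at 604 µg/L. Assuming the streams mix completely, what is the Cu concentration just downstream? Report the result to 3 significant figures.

122 µg/L

Flow-weighted average: C = (113000·0.8600 + 4840·368.0 + 11000·760.0 + 11500·604.0) / 140300 = 17180000/140300 = 122.4 µg/L.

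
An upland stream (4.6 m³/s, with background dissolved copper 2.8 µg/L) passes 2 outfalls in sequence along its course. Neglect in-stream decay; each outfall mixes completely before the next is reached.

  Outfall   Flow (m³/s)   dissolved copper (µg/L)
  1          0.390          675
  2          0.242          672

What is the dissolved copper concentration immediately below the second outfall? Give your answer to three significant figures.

Outfall 1: combined Q = 4.990 m³/s; C = (4.600·2.800 + 0.3900·675.0)/4.990 = 55.34 µg/L.
Outfall 2: combined Q = 5.232 m³/s; C = (4.990·55.34 + 0.2420·672.0)/5.232 = 83.86 µg/L.

83.9 µg/L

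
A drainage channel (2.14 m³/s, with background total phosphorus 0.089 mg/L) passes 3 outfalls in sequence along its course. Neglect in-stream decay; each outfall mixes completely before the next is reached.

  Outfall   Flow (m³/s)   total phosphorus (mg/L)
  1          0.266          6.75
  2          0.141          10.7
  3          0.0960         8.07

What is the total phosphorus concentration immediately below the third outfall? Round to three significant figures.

Below outfall 1: Q → 2.406 m³/s, C = (2.140·0.08900 + 0.2660·6.750)/2.406 = 0.8254 mg/L.
Below outfall 2: Q → 2.547 m³/s, C = (2.406·0.8254 + 0.1410·10.70)/2.547 = 1.372 mg/L.
Below outfall 3: Q → 2.643 m³/s, C = (2.547·1.372 + 0.09600·8.070)/2.643 = 1.615 mg/L.

1.62 mg/L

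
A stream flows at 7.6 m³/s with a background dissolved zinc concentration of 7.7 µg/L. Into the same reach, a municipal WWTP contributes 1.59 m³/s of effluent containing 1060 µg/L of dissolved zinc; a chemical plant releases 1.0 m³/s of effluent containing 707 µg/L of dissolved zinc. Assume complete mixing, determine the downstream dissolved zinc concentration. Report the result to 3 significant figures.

Mixed concentration C = ΣQC/ΣQ = (7.600·7.700 + 1.590·1060 + 1.000·707.0) / 10.19 = 2451/10.19 = 240.5 µg/L.

241 µg/L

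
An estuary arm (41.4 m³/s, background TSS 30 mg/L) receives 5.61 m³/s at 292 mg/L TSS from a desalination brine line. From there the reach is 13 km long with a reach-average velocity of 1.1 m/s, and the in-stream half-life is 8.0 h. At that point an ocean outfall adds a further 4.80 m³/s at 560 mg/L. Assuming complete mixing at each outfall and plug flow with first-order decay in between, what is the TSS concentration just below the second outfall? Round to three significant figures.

Flow-weighted average: C = (41.40·30.00 + 5.610·292.0) / 47.01 = 2880/47.01 = 61.27 mg/L; combined flow 47.01 m³/s.
Travel time t = 13·1000 / 1.1 = 11820 s = 3.283 h.
Half-life 8.0 h → k = ln 2 / 8.0 = 0.08664 h⁻¹ = 2.079 d⁻¹.
First-order decay: C = 61.27·exp(−k·t) = 61.27·0.7524 = 46.10 mg/L.
At the second outfall, C = (47.01·46.10 + 4.800·560.0) / (47.01 + 4.800) = 93.71 mg/L.

93.7 mg/L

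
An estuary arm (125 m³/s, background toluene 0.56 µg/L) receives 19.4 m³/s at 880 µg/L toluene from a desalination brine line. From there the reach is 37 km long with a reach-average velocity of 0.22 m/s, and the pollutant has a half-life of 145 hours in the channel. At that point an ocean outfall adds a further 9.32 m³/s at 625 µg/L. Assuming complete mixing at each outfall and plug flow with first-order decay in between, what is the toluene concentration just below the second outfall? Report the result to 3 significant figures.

Flow-weighted average: C = (125.0·0.5600 + 19.40·880.0) / 144.4 = 17140/144.4 = 118.7 µg/L; combined flow 144.4 m³/s.
Travel time t = 37·1000 / 0.22 = 168200 s = 46.72 h.
Half-life 145 h → k = ln 2 / 145 = 0.004780 h⁻¹ = 0.1147 d⁻¹.
First-order decay: C = 118.7·exp(−k·t) = 118.7·0.7999 = 94.95 µg/L.
Second outfall: C = (144.4·94.95 + 9.320·625.0)/153.7 = 127.1 µg/L.

127 µg/L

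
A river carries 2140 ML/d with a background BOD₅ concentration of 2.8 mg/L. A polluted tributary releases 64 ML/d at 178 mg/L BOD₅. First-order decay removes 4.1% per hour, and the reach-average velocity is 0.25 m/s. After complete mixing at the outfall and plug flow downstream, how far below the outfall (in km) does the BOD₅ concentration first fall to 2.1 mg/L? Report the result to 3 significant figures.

28.4 km

After mixing, C = (2140·2.800 + 64.00·178.0) / 2204 = 17380/2204 = 7.887 mg/L.
4.1%/h lost → k = −ln(1 − 0.041) = 0.04186 h⁻¹.
Set 7.887·exp(−k·t) = 2.1 → t = ln(7.887/2.1)/k = 113800 s = 31.61 h.
Distance = v·t = 0.25·113800 = 28450 m = 28.45 km.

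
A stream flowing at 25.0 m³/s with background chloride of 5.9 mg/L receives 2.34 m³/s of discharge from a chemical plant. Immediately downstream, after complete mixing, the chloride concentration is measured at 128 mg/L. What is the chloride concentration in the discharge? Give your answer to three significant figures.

1430 mg/L

Mass balance: 25.00·5.900 + 2.340·Cₑ = 27.34·128.0
→ Cₑ = (27.34·128.0 − 25.00·5.900) / 2.340 = 1432 mg/L.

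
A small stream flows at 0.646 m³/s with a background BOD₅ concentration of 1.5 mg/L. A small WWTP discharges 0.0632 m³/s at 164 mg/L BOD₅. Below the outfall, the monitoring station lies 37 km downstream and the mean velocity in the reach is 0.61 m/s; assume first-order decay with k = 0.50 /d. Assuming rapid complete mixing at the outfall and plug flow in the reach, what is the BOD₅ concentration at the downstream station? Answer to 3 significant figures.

11.3 mg/L

Mass balance: C = (0.6460·1.500 + 0.06320·164.0) / 0.7092 = 11.33/0.7092 = 15.98 mg/L.
Travel time t = 37·1000 / 0.61 = 60660 s = 16.85 h.
After decay, C = 15.98 × e^(−kt) = 15.98 × 0.7040 = 11.25 mg/L.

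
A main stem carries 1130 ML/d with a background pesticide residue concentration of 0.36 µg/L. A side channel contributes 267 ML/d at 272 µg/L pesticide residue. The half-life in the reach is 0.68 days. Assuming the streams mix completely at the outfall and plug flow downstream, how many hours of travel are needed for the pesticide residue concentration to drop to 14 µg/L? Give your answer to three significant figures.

Flow-weighted average: C = (1130·0.3600 + 267.0·272.0) / 1397 = 73030/1397 = 52.28 µg/L.
Half-life 0.68 d → k = ln 2 / 0.68 = 1.019 d⁻¹.
52.28·exp(−k·t) = 14 → t = ln(52.28/14)/k = 111700 s = 31.02 h.

31.0 h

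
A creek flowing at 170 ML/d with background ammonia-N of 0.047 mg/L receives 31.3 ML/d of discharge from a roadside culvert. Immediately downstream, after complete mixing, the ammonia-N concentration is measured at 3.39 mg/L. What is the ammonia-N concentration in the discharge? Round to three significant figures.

21.5 mg/L

Mass balance: 170.0·0.04700 + 31.30·Cₑ = 201.3·3.390
→ Cₑ = (201.3·3.390 − 170.0·0.04700) / 31.30 = 21.55 mg/L.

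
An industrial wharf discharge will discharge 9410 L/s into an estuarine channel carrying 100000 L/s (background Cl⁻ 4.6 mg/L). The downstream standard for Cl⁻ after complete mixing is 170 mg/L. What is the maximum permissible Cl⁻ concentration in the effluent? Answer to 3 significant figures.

1930 mg/L

At the limit, (Qr·Cr + Qe·Cₑ)/(Qr + Qe) = 170:
Cₑ = (109400·170 − 100000·4.600) / 9410 = 1928 mg/L.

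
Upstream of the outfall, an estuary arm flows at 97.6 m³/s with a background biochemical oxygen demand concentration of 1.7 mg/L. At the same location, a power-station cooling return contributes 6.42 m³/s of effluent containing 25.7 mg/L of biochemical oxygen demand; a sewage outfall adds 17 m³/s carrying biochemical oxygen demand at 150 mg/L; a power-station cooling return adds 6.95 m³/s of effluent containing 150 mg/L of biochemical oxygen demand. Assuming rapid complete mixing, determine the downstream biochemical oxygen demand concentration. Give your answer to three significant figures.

30.7 mg/L

Conservation of mass: C = (97.60·1.700 + 6.420·25.70 + 17.00·150.0 + 6.950·150.0) / 128.0 = 3923/128.0 = 30.66 mg/L.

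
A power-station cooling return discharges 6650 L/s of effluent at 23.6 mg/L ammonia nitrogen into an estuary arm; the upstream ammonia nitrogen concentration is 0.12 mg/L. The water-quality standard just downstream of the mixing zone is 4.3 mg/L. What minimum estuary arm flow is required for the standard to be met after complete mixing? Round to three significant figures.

30700 L/s

Set C_mix = 4.3: (Q·0.1200 + 6650·23.60) / (Q + 6650) = 4.3
→ Q = 6650·(23.60 − 4.3)/(4.3 − 0.1200) = 30700 L/s.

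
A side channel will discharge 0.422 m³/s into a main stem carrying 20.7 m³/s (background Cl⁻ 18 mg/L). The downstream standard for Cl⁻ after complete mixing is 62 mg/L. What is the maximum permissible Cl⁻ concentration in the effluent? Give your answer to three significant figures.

2220 mg/L

At the limit, (Qr·Cr + Qe·Cₑ)/(Qr + Qe) = 62:
Cₑ = (21.12·62 − 20.70·18.00) / 0.4220 = 2220 mg/L.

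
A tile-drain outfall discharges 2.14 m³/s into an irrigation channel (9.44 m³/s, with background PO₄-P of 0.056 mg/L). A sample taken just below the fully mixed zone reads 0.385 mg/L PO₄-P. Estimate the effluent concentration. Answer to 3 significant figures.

Mass balance: 9.440·0.05600 + 2.140·Cₑ = 11.58·0.3850
→ Cₑ = (11.58·0.3850 − 9.440·0.05600) / 2.140 = 1.836 mg/L.

1.84 mg/L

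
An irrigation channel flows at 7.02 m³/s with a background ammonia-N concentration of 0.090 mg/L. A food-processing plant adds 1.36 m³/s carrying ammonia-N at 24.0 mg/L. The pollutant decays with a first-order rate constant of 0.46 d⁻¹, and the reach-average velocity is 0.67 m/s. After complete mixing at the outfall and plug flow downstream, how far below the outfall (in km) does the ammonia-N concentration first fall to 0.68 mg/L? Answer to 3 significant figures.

Mass balance: C = (7.020·0.09000 + 1.360·24.00) / 8.380 = 33.27/8.380 = 3.970 mg/L.
Set 3.970·exp(−k·t) = 0.68 → t = ln(3.970/0.68)/k = 331400 s = 92.06 h.
Distance = v·t = 0.67·331400 = 222100 m = 222.1 km.

222 km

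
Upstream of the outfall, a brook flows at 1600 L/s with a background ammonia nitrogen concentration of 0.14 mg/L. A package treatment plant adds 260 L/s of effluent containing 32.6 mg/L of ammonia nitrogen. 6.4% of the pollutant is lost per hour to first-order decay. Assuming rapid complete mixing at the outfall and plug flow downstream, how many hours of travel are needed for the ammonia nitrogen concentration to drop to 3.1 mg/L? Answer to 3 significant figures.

Conservation of mass: C = (1600·0.1400 + 260.0·32.60) / 1860 = 8700/1860 = 4.677 mg/L.
6.4%/h lost → k = −ln(1 − 0.064) = 0.06614 h⁻¹.
4.677·exp(−k·t) = 3.1 → t = ln(4.677/3.1)/k = 22390 s = 6.219 h.

6.22 h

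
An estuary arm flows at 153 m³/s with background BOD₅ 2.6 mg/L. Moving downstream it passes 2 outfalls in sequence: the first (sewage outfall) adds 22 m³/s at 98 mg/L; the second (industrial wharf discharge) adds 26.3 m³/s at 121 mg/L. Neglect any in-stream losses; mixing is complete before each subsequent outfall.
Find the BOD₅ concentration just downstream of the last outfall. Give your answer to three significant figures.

28.5 mg/L

Outfall 1: combined Q = 175.0 m³/s; C = (153.0·2.600 + 22.00·98.00)/175.0 = 14.59 mg/L.
Outfall 2: combined Q = 201.3 m³/s; C = (175.0·14.59 + 26.30·121.0)/201.3 = 28.50 mg/L.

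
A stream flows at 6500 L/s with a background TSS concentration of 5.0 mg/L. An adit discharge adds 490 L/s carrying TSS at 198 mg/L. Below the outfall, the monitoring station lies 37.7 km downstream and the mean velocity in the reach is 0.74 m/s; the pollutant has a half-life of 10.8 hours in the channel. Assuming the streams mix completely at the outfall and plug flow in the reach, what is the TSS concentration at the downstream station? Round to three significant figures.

7.47 mg/L

Mixed concentration C = ΣQC/ΣQ = (6500·5.000 + 490.0·198.0) / 6990 = 129500/6990 = 18.53 mg/L.
Travel time t = 37.7·1000 / 0.74 = 50950 s = 14.15 h.
Half-life 10.8 h → k = ln 2 / 10.8 = 0.06418 h⁻¹ = 1.540 d⁻¹.
Decay over the reach: 18.53·exp(−kt) = 18.53·0.4032 = 7.472 mg/L.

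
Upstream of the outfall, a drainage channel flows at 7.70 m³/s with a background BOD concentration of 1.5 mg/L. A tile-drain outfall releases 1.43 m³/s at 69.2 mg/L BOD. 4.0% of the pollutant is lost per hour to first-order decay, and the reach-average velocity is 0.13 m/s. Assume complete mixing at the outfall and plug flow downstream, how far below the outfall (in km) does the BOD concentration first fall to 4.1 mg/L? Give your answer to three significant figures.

12.4 km

After mixing, C = (7.700·1.500 + 1.430·69.20) / 9.130 = 110.5/9.130 = 12.10 mg/L.
4.0%/h lost → k = −ln(1 − 0.04) = 0.04082 h⁻¹.
Set 12.10·exp(−k·t) = 4.1 → t = ln(12.10/4.1)/k = 95460 s = 26.52 h.
Distance = v·t = 0.13·95460 = 12410 m = 12.41 km.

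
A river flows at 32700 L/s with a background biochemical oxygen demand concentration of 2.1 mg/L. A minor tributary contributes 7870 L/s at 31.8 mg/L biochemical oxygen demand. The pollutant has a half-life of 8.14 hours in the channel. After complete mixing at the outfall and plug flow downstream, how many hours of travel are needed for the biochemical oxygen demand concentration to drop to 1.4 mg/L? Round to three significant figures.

20.3 h

After mixing, C = (32700·2.100 + 7870·31.80) / 40570 = 318900/40570 = 7.861 mg/L.
Half-life 8.14 h → k = ln 2 / 8.14 = 0.08515 h⁻¹ = 2.044 d⁻¹.
7.861·exp(−k·t) = 1.4 → t = ln(7.861/1.4)/k = 72950 s = 20.26 h.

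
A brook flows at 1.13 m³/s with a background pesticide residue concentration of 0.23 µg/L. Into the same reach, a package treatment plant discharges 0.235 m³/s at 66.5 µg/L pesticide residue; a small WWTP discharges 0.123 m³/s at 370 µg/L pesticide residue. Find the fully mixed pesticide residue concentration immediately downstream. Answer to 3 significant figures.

41.3 µg/L

Mixed concentration C = ΣQC/ΣQ = (1.130·0.2300 + 0.2350·66.50 + 0.1230·370.0) / 1.488 = 61.40/1.488 = 41.26 µg/L.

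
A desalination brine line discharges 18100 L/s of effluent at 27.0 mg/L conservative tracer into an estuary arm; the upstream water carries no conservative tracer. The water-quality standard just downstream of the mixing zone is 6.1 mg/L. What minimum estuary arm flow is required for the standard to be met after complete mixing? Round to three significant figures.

Set C_mix = 6.1: (Q·0 + 18100·27.00) / (Q + 18100) = 6.1
→ Q = 18100·(27.00 − 6.1)/(6.1 − 0) = 62010 L/s.

62000 L/s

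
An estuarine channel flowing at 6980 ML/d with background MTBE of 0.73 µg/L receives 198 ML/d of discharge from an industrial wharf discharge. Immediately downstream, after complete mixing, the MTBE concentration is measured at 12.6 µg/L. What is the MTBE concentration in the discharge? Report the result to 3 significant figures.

Mass balance: 6980·0.7300 + 198.0·Cₑ = 7178·12.60
→ Cₑ = (7178·12.60 − 6980·0.7300) / 198.0 = 431.0 µg/L.

431 µg/L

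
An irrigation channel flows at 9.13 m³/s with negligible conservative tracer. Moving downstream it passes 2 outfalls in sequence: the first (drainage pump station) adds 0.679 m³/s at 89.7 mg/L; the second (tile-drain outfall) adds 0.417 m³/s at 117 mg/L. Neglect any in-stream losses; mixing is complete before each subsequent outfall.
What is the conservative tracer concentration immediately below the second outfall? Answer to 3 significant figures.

10.7 mg/L

Below outfall 1: Q → 9.809 m³/s, C = (9.130·0 + 0.6790·89.70)/9.809 = 6.209 mg/L.
Below outfall 2: Q → 10.23 m³/s, C = (9.809·6.209 + 0.4170·117.0)/10.23 = 10.73 mg/L.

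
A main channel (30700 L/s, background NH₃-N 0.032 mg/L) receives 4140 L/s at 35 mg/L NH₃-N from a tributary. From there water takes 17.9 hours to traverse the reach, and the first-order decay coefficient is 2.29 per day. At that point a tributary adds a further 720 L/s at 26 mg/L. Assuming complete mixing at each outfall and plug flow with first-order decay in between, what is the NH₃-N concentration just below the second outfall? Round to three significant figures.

Mixed concentration C = ΣQC/ΣQ = (30700·0.03200 + 4140·35.00) / 34840 = 145900/34840 = 4.187 mg/L; combined flow 34840 L/s.
After decay, C = 4.187 × e^(−kt) = 4.187 × 0.1812 = 0.7589 mg/L.
At the second outfall, C = (34840·0.7589 + 720.0·26.00) / (34840 + 720.0) = 1.270 mg/L.

1.27 mg/L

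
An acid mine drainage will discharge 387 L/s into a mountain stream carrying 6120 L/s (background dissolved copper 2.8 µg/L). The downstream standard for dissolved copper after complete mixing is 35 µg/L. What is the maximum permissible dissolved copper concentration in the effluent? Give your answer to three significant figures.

At the limit, (Qr·Cr + Qe·Cₑ)/(Qr + Qe) = 35:
Cₑ = (6507·35 − 6120·2.800) / 387.0 = 544.2 µg/L.

544 µg/L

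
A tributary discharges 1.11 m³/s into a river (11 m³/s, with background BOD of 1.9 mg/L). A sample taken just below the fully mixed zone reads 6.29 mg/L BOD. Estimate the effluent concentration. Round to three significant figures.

49.8 mg/L

Mass balance: 11.00·1.900 + 1.110·Cₑ = 12.11·6.290
→ Cₑ = (12.11·6.290 − 11.00·1.900) / 1.110 = 49.79 mg/L.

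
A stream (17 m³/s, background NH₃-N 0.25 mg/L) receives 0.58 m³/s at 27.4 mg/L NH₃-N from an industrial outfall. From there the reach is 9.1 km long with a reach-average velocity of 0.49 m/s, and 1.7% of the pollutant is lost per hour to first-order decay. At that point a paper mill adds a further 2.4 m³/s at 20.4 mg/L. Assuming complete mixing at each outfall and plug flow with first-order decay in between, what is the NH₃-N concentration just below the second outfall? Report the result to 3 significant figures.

3.37 mg/L

Mass balance: C = (17.00·0.2500 + 0.5800·27.40) / 17.58 = 20.14/17.58 = 1.146 mg/L; combined flow 17.58 m³/s.
Travel time t = 9.1·1000 / 0.49 = 18570 s = 5.159 h.
1.7%/h lost → k = −ln(1 − 0.017) = 0.01715 h⁻¹.
First-order decay: C = 1.146·exp(−k·t) = 1.146·0.9153 = 1.049 mg/L.
At the second outfall, C = (17.58·1.049 + 2.400·20.40) / (17.58 + 2.400) = 3.373 mg/L.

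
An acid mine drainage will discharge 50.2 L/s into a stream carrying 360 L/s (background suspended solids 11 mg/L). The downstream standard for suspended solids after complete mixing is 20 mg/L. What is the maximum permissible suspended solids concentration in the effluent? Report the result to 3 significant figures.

At the limit, (Qr·Cr + Qe·Cₑ)/(Qr + Qe) = 20:
Cₑ = (410.2·20 − 360.0·11.00) / 50.20 = 84.54 mg/L.

84.5 mg/L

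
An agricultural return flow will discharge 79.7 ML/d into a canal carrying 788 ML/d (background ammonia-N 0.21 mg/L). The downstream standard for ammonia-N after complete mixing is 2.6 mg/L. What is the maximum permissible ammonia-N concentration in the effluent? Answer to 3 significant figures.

26.2 mg/L

At the limit, (Qr·Cr + Qe·Cₑ)/(Qr + Qe) = 2.6:
Cₑ = (867.7·2.6 − 788.0·0.2100) / 79.70 = 26.23 mg/L.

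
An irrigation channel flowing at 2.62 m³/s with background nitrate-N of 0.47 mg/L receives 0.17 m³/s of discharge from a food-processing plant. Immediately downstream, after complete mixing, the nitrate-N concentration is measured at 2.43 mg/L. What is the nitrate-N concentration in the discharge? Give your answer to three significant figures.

32.6 mg/L

Mass balance: 2.620·0.4700 + 0.1700·Cₑ = 2.790·2.430
→ Cₑ = (2.790·2.430 − 2.620·0.4700) / 0.1700 = 32.64 mg/L.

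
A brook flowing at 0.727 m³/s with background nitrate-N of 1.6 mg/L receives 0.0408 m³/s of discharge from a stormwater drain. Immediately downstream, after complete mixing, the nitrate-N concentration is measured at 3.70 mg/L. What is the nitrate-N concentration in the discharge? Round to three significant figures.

41.1 mg/L

Mass balance: 0.7270·1.600 + 0.04080·Cₑ = 0.7678·3.700
→ Cₑ = (0.7678·3.700 − 0.7270·1.600) / 0.04080 = 41.12 mg/L.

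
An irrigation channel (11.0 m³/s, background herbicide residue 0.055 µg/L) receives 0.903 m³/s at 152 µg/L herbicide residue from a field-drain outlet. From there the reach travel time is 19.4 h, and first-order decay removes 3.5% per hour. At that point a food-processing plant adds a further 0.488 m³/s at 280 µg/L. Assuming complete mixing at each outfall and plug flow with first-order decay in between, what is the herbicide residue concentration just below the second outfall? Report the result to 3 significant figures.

Flow-weighted average: C = (11.00·0.05500 + 0.9030·152.0) / 11.90 = 137.9/11.90 = 11.58 µg/L; combined flow 11.90 m³/s.
3.5%/h lost → k = −ln(1 − 0.035) = 0.03563 h⁻¹.
After decay, C = 11.58 × e^(−kt) = 11.58 × 0.5010 = 5.802 µg/L.
Second outfall: C = (11.90·5.802 + 0.4880·280.0)/12.39 = 16.60 µg/L.

16.6 µg/L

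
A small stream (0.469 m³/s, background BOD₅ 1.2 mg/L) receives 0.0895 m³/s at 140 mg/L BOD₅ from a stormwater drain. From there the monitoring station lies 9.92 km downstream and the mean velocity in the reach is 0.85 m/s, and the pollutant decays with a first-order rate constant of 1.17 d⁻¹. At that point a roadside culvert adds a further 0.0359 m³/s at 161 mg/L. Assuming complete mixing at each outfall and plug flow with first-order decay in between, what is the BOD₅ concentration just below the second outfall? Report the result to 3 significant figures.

Flow-weighted average: C = (0.4690·1.200 + 0.08950·140.0) / 0.5585 = 13.09/0.5585 = 23.44 mg/L; combined flow 0.5585 m³/s.
Travel time t = 9.92·1000 / 0.85 = 11670 s = 3.242 h.
First-order decay: C = 23.44·exp(−k·t) = 23.44·0.8538 = 20.02 mg/L.
At the second outfall, C = (0.5585·20.02 + 0.03590·161.0) / (0.5585 + 0.03590) = 28.53 mg/L.

28.5 mg/L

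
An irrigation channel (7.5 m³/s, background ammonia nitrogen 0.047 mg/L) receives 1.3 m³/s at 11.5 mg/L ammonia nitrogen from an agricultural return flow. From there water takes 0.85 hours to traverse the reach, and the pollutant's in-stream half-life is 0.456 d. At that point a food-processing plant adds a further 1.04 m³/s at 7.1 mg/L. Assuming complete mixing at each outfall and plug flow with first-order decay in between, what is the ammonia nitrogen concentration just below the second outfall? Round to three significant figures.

Mixed concentration C = ΣQC/ΣQ = (7.500·0.04700 + 1.300·11.50) / 8.800 = 15.30/8.800 = 1.739 mg/L; combined flow 8.800 m³/s.
Half-life 0.456 d → k = ln 2 / 0.456 = 1.520 d⁻¹.
Applying C = C₀e^(−kt): 1.739 × 0.9476 = 1.648 mg/L.
Second outfall: C = (8.800·1.648 + 1.040·7.100)/9.840 = 2.224 mg/L.

2.22 mg/L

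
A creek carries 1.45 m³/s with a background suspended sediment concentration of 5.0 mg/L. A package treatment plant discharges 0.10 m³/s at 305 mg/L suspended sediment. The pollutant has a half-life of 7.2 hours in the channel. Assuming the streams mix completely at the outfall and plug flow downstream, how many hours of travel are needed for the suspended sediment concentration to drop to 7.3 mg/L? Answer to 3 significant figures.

12.5 h

Conservation of mass: C = (1.450·5.000 + 0.1000·305.0) / 1.550 = 37.75/1.550 = 24.35 mg/L.
Half-life 7.2 h → k = ln 2 / 7.2 = 0.09627 h⁻¹ = 2.310 d⁻¹.
24.35·exp(−k·t) = 7.3 → t = ln(24.35/7.3)/k = 45060 s = 12.52 h.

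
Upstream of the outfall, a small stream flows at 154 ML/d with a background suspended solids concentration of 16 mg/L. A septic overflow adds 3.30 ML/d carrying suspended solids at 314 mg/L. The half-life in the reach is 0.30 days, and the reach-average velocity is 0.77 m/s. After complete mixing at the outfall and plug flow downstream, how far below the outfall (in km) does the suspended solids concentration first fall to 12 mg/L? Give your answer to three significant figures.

Mixed concentration C = ΣQC/ΣQ = (154.0·16.00 + 3.300·314.0) / 157.3 = 3500/157.3 = 22.25 mg/L.
Half-life 0.30 d → k = ln 2 / 0.30 = 2.310 d⁻¹.
Set 22.25·exp(−k·t) = 12 → t = ln(22.25/12)/k = 23090 s = 6.414 h.
Distance = v·t = 0.77·23090 = 17780 m = 17.78 km.

17.8 km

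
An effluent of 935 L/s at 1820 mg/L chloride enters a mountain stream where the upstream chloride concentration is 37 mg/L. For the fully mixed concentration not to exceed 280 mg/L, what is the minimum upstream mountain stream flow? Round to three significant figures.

5930 L/s

Set C_mix = 280: (Q·37.00 + 935.0·1820) / (Q + 935.0) = 280
→ Q = 935.0·(1820 − 280)/(280 − 37.00) = 5926 L/s.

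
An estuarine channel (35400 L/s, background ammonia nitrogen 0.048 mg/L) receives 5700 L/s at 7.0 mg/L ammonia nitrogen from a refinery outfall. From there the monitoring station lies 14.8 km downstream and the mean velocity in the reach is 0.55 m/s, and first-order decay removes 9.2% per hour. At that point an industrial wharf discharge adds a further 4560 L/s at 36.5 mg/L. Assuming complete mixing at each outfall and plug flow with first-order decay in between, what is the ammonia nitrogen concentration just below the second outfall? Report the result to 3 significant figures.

Mass balance: C = (35400·0.04800 + 5700·7.000) / 41100 = 41600/41100 = 1.012 mg/L; combined flow 41100 L/s.
Travel time t = 14.8·1000 / 0.55 = 26910 s = 7.475 h.
9.2%/h lost → k = −ln(1 − 0.092) = 0.09651 h⁻¹.
Applying C = C₀e^(−kt): 1.012 × 0.4861 = 0.4920 mg/L.
At the second outfall, C = (41100·0.4920 + 4560·36.50) / (41100 + 4560) = 4.088 mg/L.

4.09 mg/L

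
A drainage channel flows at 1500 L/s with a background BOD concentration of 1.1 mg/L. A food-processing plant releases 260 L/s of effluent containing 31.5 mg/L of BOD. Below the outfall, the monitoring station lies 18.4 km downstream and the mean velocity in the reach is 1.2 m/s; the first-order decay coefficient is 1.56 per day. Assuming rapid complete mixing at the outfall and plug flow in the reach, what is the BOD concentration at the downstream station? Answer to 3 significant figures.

4.24 mg/L

Flow-weighted average: C = (1500·1.100 + 260.0·31.50) / 1760 = 9840/1760 = 5.591 mg/L.
Travel time t = 18.4·1000 / 1.2 = 15330 s = 4.259 h.
First-order decay: C = 5.591·exp(−k·t) = 5.591·0.7582 = 4.239 mg/L.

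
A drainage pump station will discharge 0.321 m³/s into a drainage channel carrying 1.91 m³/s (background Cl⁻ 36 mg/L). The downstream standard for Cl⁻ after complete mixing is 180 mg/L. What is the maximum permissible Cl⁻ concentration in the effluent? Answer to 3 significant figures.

At the limit, (Qr·Cr + Qe·Cₑ)/(Qr + Qe) = 180:
Cₑ = (2.231·180 − 1.910·36.00) / 0.3210 = 1037 mg/L.

1040 mg/L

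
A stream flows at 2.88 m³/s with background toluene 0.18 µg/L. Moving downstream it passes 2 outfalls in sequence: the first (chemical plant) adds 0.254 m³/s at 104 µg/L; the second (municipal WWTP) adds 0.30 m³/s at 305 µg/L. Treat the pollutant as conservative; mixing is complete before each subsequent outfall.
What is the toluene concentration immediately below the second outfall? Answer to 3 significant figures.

Below outfall 1: Q → 3.134 m³/s, C = (2.880·0.1800 + 0.2540·104.0)/3.134 = 8.594 µg/L.
Below outfall 2: Q → 3.434 m³/s, C = (3.134·8.594 + 0.3000·305.0)/3.434 = 34.49 µg/L.

34.5 µg/L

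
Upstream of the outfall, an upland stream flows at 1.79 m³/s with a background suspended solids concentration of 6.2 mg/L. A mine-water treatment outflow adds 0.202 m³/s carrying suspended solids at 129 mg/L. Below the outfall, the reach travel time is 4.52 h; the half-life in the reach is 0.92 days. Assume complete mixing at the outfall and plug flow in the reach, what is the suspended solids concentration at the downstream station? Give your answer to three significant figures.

16.2 mg/L

Mass balance: C = (1.790·6.200 + 0.2020·129.0) / 1.992 = 37.16/1.992 = 18.65 mg/L.
Half-life 0.92 d → k = ln 2 / 0.92 = 0.7534 d⁻¹.
First-order decay: C = 18.65·exp(−k·t) = 18.65·0.8677 = 16.19 mg/L.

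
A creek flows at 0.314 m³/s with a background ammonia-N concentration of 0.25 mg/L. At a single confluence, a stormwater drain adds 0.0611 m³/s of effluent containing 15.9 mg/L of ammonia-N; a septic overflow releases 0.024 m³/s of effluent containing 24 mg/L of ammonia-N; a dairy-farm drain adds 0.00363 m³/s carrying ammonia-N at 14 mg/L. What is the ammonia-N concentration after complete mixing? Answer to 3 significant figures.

4.16 mg/L

Mass balance: C = (0.3140·0.2500 + 0.06110·15.90 + 0.02400·24.00 + 0.003630·14.00) / 0.4027 = 1.677/0.4027 = 4.164 mg/L.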